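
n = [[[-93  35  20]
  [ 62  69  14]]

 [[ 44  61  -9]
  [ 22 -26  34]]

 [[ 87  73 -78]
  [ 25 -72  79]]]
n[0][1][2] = 14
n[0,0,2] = 20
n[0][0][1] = 35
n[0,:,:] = [[-93, 35, 20], [62, 69, 14]]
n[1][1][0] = 22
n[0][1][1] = 69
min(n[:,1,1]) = -72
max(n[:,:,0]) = 87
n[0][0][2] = 20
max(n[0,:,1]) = 69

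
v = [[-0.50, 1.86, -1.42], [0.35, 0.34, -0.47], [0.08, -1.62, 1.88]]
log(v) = [[(-0.44+2.33j), (-0.09-2.57j), -0.97+0.76j], [(-0.39-0.92j), (-0.61+1.01j), -0.80-0.30j], [(-0.44-0.61j), (-1.28+0.67j), 0.11-0.20j]]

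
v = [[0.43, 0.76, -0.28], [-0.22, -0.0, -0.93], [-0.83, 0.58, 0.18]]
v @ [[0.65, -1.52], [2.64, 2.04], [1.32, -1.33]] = [[1.92, 1.27], [-1.37, 1.57], [1.23, 2.21]]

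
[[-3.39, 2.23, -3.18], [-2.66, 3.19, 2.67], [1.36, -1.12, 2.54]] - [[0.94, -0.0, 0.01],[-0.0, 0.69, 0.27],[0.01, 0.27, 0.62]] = [[-4.33,  2.23,  -3.19], [-2.66,  2.5,  2.40], [1.35,  -1.39,  1.92]]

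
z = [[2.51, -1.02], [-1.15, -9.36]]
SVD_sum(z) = [[-0.08, -0.76], [-0.94, -9.38]] + [[2.59, -0.26], [-0.21, 0.02]]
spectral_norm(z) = 9.46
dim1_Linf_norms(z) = [2.51, 9.36]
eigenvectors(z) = [[1.00, 0.08], [-0.10, 1.00]]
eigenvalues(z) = [2.61, -9.46]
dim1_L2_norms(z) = [2.71, 9.43]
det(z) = -24.67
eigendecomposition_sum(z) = [[2.59, -0.22], [-0.25, 0.02]] + [[-0.08, -0.80], [-0.90, -9.38]]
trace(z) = -6.85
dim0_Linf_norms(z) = [2.51, 9.36]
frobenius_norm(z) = 9.81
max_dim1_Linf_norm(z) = 9.36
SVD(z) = [[0.08, 1.0], [1.00, -0.08]] @ diag([9.458978150776773, 2.6077446851882593]) @ [[-0.10, -1.00], [1.0, -0.1]]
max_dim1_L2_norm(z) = 9.43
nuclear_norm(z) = 12.07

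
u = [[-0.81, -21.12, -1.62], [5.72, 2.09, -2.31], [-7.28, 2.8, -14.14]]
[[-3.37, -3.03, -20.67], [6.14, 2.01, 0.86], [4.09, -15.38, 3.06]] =u@[[0.75, 0.64, -0.18], [0.18, 0.06, 0.98], [-0.64, 0.77, 0.07]]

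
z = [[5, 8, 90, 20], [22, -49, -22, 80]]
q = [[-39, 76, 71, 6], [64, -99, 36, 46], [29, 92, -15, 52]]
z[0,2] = 90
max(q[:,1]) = 92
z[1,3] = 80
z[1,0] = 22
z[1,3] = 80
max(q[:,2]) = 71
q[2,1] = 92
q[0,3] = 6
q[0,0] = -39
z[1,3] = 80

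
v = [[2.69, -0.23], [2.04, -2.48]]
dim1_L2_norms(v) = [2.7, 3.21]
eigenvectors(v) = [[0.93, 0.05], [0.37, 1.0]]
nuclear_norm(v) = 5.48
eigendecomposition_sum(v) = [[2.65, -0.12], [1.06, -0.05]] + [[0.04, -0.11],  [0.98, -2.43]]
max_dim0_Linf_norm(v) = 2.69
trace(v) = 0.21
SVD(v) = [[-0.62, -0.79],  [-0.79, 0.62]] @ diag([3.8786874766410215, 1.5989945148586677]) @ [[-0.84, 0.54],[-0.54, -0.84]]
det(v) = -6.20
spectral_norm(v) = 3.88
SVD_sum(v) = [[2.01, -1.29], [2.57, -1.65]] + [[0.68, 1.06], [-0.53, -0.83]]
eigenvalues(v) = [2.6, -2.39]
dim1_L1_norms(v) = [2.92, 4.52]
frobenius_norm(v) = 4.20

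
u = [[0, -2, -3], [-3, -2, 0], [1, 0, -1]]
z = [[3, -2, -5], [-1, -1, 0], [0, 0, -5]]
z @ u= [[1, -2, -4], [3, 4, 3], [-5, 0, 5]]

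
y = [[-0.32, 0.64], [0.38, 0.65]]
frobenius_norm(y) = 1.04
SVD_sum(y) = [[0.04, 0.61], [0.05, 0.67]] + [[-0.36, 0.03], [0.33, -0.02]]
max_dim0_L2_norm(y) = 0.91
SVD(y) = [[0.67,0.74], [0.74,-0.67]] @ diag([0.9138528088933509, 0.4937337781413509]) @ [[0.07,1.00], [-1.00,0.07]]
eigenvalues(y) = [-0.53, 0.86]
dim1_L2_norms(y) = [0.72, 0.75]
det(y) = -0.45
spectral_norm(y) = 0.91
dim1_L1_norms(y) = [0.96, 1.03]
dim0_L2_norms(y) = [0.5, 0.91]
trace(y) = 0.33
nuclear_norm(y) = 1.41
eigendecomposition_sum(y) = [[-0.45, 0.24],[0.14, -0.08]] + [[0.13, 0.4], [0.24, 0.73]]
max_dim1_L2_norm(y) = 0.75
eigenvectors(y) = [[-0.95, -0.48], [0.31, -0.88]]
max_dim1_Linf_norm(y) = 0.65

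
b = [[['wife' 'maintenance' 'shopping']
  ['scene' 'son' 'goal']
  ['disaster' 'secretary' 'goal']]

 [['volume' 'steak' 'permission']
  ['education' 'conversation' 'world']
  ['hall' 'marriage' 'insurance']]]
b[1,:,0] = ['volume', 'education', 'hall']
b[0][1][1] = 'son'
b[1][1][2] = 'world'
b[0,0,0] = 'wife'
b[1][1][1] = 'conversation'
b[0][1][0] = 'scene'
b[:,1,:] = [['scene', 'son', 'goal'], ['education', 'conversation', 'world']]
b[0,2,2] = 'goal'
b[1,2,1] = 'marriage'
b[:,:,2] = [['shopping', 'goal', 'goal'], ['permission', 'world', 'insurance']]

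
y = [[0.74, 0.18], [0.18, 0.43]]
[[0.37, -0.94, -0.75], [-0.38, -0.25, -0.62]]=y @ [[0.79, -1.25, -0.74],[-1.22, -0.06, -1.13]]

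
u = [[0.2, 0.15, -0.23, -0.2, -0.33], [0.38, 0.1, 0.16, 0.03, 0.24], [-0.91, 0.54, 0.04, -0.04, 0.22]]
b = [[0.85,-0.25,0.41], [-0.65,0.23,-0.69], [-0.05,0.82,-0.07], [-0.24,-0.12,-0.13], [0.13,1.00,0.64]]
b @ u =[[-0.30, 0.32, -0.22, -0.19, -0.25], [0.59, -0.45, 0.16, 0.16, 0.12], [0.37, 0.04, 0.14, 0.04, 0.20], [0.02, -0.12, 0.03, 0.05, 0.02], [-0.18, 0.47, 0.16, -0.02, 0.34]]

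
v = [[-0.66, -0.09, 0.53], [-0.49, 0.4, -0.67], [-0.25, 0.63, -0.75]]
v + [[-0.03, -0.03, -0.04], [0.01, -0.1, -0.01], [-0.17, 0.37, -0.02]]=[[-0.69,-0.12,0.49],[-0.48,0.3,-0.68],[-0.42,1.0,-0.77]]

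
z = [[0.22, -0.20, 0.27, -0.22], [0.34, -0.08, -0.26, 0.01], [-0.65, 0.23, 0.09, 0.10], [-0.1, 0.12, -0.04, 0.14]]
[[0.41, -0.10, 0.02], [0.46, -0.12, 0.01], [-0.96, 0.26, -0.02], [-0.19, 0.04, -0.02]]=z@[[1.49, -0.42, 0.01],[0.15, -0.06, -0.02],[0.12, -0.06, -0.03],[-0.38, 0.03, -0.11]]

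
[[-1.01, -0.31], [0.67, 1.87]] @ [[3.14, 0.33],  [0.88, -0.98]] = [[-3.44, -0.03], [3.75, -1.61]]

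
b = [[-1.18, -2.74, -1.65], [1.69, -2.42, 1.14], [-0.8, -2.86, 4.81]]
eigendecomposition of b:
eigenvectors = [[0.76+0.00j, (0.76-0j), (-0.3+0j)], [0.06-0.59j, 0.06+0.59j, 0.08+0.00j], [(0.19-0.18j), (0.19+0.18j), 0.95+0.00j]]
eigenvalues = [(-1.8+2.5j), (-1.8-2.5j), (4.82+0j)]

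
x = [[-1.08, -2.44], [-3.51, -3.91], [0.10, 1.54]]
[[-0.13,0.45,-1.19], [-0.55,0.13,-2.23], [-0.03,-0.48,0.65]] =x @ [[0.19, 0.33, 0.18], [-0.03, -0.33, 0.41]]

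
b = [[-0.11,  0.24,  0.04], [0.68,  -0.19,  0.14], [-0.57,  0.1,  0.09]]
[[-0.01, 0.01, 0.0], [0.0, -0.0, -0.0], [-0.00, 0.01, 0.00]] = b@[[0.0, -0.0, -0.0], [-0.02, 0.05, 0.01], [-0.02, 0.04, 0.01]]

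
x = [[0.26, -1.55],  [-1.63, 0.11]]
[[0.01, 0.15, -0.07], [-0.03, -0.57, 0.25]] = x @ [[0.02, 0.35, -0.15], [-0.0, -0.04, 0.02]]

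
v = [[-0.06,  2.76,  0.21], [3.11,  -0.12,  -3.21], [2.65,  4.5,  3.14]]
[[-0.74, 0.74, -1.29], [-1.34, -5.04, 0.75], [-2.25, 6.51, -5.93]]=v @[[-0.41, 0.17, -0.59], [-0.28, 0.14, -0.42], [0.03, 1.73, -0.79]]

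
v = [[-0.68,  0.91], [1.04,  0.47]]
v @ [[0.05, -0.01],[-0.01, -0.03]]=[[-0.04, -0.02], [0.05, -0.02]]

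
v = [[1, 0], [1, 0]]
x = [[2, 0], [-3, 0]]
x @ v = [[2, 0], [-3, 0]]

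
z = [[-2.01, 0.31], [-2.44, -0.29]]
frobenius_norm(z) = 3.19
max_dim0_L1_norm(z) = 4.45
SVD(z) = [[-0.63, -0.77], [-0.77, 0.63]] @ diag([3.1613964542117388, 0.4236418998369315]) @ [[1.0,0.01], [0.01,-1.0]]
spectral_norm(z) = 3.16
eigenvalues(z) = [(-1.15+0.13j), (-1.15-0.13j)]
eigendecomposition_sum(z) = [[(-1.01-3.75j), 0.16+1.38j],[-1.22-10.82j, (-0.14+3.88j)]] + [[(-1+3.75j),0.15-1.38j], [(-1.22+10.82j),-0.15-3.88j]]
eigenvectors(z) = [[-0.33+0.05j, -0.33-0.05j],[-0.94+0.00j, -0.94-0.00j]]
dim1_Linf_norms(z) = [2.01, 2.44]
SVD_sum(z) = [[-2.01, -0.02],[-2.44, -0.02]] + [[-0.0, 0.33], [0.0, -0.27]]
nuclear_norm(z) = 3.59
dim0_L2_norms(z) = [3.16, 0.42]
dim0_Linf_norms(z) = [2.44, 0.31]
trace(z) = -2.30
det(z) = 1.34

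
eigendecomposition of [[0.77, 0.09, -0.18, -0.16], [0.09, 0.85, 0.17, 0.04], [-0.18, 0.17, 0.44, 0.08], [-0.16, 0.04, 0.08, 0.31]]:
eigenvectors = [[0.31, -0.35, 0.87, 0.20], [-0.11, 0.31, -0.05, 0.94], [-0.01, -0.87, -0.4, 0.27], [0.95, 0.13, -0.29, 0.05]]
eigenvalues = [0.25, 0.3, 0.9, 0.92]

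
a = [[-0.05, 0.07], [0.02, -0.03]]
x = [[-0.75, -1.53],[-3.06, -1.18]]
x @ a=[[0.01, -0.01], [0.13, -0.18]]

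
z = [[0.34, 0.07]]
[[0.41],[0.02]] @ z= [[0.14, 0.03],  [0.01, 0.00]]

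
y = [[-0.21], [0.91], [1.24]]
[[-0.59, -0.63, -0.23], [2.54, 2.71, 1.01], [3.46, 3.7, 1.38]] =y @ [[2.79, 2.98, 1.11]]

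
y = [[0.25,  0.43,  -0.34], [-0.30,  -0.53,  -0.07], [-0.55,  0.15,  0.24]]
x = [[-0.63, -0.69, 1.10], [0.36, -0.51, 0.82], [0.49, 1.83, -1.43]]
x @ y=[[-0.56, 0.26, 0.53], [-0.21, 0.55, 0.11], [0.36, -0.97, -0.64]]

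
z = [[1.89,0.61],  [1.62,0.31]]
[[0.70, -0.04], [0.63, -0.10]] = z @ [[0.41, -0.12],[-0.12, 0.30]]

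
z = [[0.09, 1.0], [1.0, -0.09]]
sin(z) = [[0.08, 0.84], [0.84, -0.08]]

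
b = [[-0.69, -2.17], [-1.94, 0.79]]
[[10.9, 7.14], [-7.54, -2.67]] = b @ [[1.63,0.03], [-5.54,-3.3]]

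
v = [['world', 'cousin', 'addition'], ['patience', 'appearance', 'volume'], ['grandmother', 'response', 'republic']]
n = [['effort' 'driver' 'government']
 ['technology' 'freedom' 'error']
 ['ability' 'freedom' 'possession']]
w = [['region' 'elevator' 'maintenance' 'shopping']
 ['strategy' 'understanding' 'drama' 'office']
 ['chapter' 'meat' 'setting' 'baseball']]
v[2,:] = ['grandmother', 'response', 'republic']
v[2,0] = 'grandmother'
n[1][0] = 'technology'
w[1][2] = 'drama'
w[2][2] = 'setting'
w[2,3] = 'baseball'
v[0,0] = 'world'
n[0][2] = 'government'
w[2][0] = 'chapter'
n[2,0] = 'ability'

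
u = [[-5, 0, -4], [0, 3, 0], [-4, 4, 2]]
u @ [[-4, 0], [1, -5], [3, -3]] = [[8, 12], [3, -15], [26, -26]]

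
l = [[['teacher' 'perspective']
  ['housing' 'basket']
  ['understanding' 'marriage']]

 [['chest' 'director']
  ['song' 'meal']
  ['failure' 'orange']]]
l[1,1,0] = 'song'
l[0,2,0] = 'understanding'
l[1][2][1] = 'orange'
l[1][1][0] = 'song'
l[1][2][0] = 'failure'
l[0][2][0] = 'understanding'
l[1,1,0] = 'song'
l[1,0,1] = 'director'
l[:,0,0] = ['teacher', 'chest']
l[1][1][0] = 'song'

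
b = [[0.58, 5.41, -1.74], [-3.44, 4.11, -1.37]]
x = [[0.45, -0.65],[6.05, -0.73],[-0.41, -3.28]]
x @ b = [[2.5, -0.24, 0.11],[6.02, 29.73, -9.53],[11.05, -15.7, 5.21]]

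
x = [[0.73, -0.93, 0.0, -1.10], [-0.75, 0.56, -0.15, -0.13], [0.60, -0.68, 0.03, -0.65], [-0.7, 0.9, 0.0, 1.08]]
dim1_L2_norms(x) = [1.61, 0.96, 1.12, 1.57]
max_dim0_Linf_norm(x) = 1.1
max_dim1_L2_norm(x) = 1.61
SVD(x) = [[-0.62,-0.21,0.07,0.75], [0.25,-0.95,-0.18,-0.04], [-0.43,0.06,-0.86,-0.26], [0.60,0.22,-0.47,0.61]] @ diag([2.584780177361587, 0.7445777616883057, 0.003411469936401611, 0.0019373669533329773]) @ [[-0.51, 0.6, -0.02, 0.61], [0.59, -0.24, 0.19, 0.74], [-0.61, -0.67, 0.38, 0.17], [-0.12, -0.35, -0.90, 0.22]]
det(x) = 0.00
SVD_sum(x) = [[0.82, -0.97, 0.03, -0.99], [-0.33, 0.39, -0.01, 0.39], [0.57, -0.67, 0.02, -0.68], [-0.80, 0.94, -0.03, 0.96]] + [[-0.09, 0.04, -0.03, -0.11], [-0.42, 0.17, -0.14, -0.52], [0.03, -0.01, 0.01, 0.03], [0.10, -0.04, 0.03, 0.12]] + [[-0.00, -0.0, 0.00, 0.00],[0.00, 0.00, -0.0, -0.0],[0.00, 0.00, -0.0, -0.00],[0.0, 0.00, -0.00, -0.0]] + [[-0.00,-0.0,-0.00,0.00], [0.0,0.0,0.0,-0.0], [0.0,0.00,0.00,-0.00], [-0.0,-0.0,-0.00,0.0]]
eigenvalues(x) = [(2.21+0j), (0.19+0j), 0.01j, -0.01j]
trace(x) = 2.40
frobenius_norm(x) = 2.69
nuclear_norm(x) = 3.33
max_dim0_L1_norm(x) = 3.07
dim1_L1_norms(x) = [2.76, 1.59, 1.96, 2.68]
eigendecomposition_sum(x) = [[(0.92-0j), (-1+0j), (0.07+0j), (-0.82+0j)],[-0.41+0.00j, (0.44-0j), (-0.03-0j), (0.36-0j)],[0.65-0.00j, -0.70+0.00j, 0.05+0.00j, (-0.58+0j)],[(-0.9+0j), 0.97-0.00j, -0.07-0.00j, (0.8-0j)]] + [[(-0.2-0j), 0.07+0.00j, -0.06+0.00j, (-0.28+0j)], [-0.35-0.00j, (0.12+0j), (-0.11+0j), (-0.5+0j)], [(-0.06-0j), 0.02+0.00j, -0.02+0.00j, (-0.08+0j)], [0.20+0.00j, (-0.07-0j), (0.06-0j), (0.28-0j)]] + [[0j,(-0+0j),-0.00+0.00j,0.01j], [0.01j,(-0+0j),-0.00+0.00j,0.00+0.01j], [0.01-0.00j,0.00+0.00j,0j,0.01+0.00j], [-0.00-0.00j,-0j,-0j,-0.00-0.00j]] + [[-0j, (-0-0j), -0.00-0.00j, 0.00-0.01j], [0.00-0.01j, -0.00-0.00j, (-0-0j), -0.01j], [0.01+0.00j, -0j, 0.00-0.00j, 0.01-0.00j], [(-0+0j), 0j, 0j, (-0+0j)]]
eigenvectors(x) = [[(-0.62+0j), -0.43+0.00j, (0.47+0.08j), (0.47-0.08j)],  [(0.27+0j), -0.77+0.00j, (0.65+0j), 0.65-0.00j],  [-0.43+0.00j, -0.13+0.00j, 0.25-0.48j, 0.25+0.48j],  [0.60+0.00j, 0.44+0.00j, -0.23+0.05j, (-0.23-0.05j)]]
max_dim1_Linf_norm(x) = 1.1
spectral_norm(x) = 2.58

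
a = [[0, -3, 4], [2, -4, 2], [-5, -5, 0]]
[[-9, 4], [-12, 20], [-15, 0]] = a @ [[0, 4], [3, -4], [0, -2]]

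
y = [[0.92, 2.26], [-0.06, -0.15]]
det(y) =-0.002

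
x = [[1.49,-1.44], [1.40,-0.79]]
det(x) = 0.84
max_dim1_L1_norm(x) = 2.93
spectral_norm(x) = 2.60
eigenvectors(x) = [[0.71+0.00j, (0.71-0j)], [(0.56-0.42j), 0.56+0.42j]]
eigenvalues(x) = [(0.35+0.85j), (0.35-0.85j)]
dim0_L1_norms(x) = [2.89, 2.23]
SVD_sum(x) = [[1.61,-1.29], [1.24,-0.99]] + [[-0.12, -0.15],[0.16, 0.2]]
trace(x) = 0.70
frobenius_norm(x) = 2.62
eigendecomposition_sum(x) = [[0.74+0.19j, (-0.72+0.3j)], [0.70-0.29j, (-0.39+0.66j)]] + [[0.74-0.19j, (-0.72-0.3j)], [(0.7+0.29j), (-0.39-0.66j)]]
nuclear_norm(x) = 2.92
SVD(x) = [[-0.79, -0.61], [-0.61, 0.79]] @ diag([2.6026732883454398, 0.3223224381471642]) @ [[-0.78, 0.62],[0.62, 0.78]]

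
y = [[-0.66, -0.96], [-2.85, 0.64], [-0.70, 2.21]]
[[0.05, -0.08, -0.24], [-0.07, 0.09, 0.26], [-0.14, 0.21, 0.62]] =y@[[0.01, -0.01, -0.03],[-0.06, 0.09, 0.27]]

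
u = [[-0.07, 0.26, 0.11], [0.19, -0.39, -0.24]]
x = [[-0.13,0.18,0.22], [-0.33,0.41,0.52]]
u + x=[[-0.2, 0.44, 0.33], [-0.14, 0.02, 0.28]]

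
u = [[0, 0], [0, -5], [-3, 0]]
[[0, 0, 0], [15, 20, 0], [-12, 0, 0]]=u@[[4, 0, 0], [-3, -4, 0]]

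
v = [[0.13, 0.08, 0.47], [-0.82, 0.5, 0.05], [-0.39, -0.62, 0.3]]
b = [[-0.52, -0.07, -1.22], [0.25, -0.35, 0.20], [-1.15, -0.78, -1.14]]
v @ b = [[-0.59, -0.40, -0.68],[0.49, -0.16, 1.04],[-0.30, 0.01, 0.01]]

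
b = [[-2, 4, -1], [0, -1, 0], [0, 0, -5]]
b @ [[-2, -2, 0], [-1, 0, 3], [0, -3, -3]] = [[0, 7, 15], [1, 0, -3], [0, 15, 15]]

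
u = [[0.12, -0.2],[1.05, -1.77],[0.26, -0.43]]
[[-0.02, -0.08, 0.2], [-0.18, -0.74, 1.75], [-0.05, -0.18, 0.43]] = u @ [[-0.14, -0.57, 1.36], [0.02, 0.08, -0.18]]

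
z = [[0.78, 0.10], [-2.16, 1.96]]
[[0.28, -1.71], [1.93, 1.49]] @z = [[3.91, -3.32],[-1.71, 3.11]]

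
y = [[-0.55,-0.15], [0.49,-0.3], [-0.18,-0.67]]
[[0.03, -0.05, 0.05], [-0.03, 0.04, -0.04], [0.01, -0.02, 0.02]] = y @ [[-0.06, 0.09, -0.09],[0.0, -0.00, 0.0]]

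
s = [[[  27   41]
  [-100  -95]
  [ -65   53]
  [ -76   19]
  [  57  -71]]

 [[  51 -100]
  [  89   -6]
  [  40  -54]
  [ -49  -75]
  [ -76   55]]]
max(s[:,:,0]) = 89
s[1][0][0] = 51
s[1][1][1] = -6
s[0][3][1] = 19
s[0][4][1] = -71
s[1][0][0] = 51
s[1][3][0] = -49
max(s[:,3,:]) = 19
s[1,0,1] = -100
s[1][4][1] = 55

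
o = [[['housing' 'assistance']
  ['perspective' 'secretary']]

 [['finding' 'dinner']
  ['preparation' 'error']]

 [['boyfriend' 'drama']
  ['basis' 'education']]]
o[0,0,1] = 'assistance'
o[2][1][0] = 'basis'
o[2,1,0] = 'basis'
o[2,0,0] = 'boyfriend'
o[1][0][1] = 'dinner'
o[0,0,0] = 'housing'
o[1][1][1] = 'error'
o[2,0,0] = 'boyfriend'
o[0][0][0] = 'housing'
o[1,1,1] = 'error'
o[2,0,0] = 'boyfriend'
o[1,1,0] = 'preparation'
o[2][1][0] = 'basis'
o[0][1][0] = 'perspective'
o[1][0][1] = 'dinner'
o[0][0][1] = 'assistance'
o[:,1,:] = [['perspective', 'secretary'], ['preparation', 'error'], ['basis', 'education']]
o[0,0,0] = 'housing'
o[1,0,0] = 'finding'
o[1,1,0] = 'preparation'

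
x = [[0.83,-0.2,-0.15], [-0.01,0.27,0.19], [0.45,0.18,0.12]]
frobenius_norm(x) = 1.05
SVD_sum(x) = [[0.85, -0.11, -0.09], [-0.06, 0.01, 0.01], [0.4, -0.05, -0.04]] + [[-0.02,-0.09,-0.06], [0.05,0.26,0.18], [0.05,0.23,0.16]] + [[0.0, -0.00, 0.0], [0.00, -0.00, 0.0], [-0.0, 0.00, -0.0]]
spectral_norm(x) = 0.95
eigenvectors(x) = [[0.01+0.00j, (-0.61-0.24j), -0.61+0.24j], [(-0.57+0j), -0.31+0.12j, (-0.31-0.12j)], [(0.82+0j), (-0.68+0j), -0.68-0.00j]]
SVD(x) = [[-0.90, 0.25, -0.35], [0.07, -0.73, -0.68], [-0.43, -0.64, 0.64]] @ diag([0.9540264378119039, 0.4468030029850889, 0.0007952857574649629]) @ [[-0.99, 0.13, 0.10], [-0.16, -0.81, -0.57], [-0.01, 0.57, -0.82]]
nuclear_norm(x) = 1.40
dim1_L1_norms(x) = [1.18, 0.47, 0.75]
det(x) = -0.00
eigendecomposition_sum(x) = [[0.00+0.00j, -0j, -0.00+0.00j], [-0.00-0.00j, (-0+0j), 0.00-0.00j], [0.00+0.00j, -0j, (-0+0j)]] + [[0.41-0.46j, (-0.1+0.5j), (-0.07+0.35j)], [-0.00-0.32j, (0.14+0.22j), 0.09+0.16j], [0.22-0.60j, 0.09+0.51j, 0.06+0.37j]] + [[(0.41+0.46j),(-0.1-0.5j),(-0.07-0.35j)],[(-0+0.32j),(0.14-0.22j),(0.09-0.16j)],[0.22+0.60j,0.09-0.51j,(0.06-0.37j)]]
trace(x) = 1.22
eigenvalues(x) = [(-0+0j), (0.61+0.13j), (0.61-0.13j)]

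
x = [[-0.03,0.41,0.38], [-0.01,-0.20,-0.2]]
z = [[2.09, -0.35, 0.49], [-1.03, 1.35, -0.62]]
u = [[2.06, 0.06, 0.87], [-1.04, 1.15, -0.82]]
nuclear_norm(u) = 3.69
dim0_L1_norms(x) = [0.04, 0.61, 0.58]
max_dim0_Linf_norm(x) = 0.41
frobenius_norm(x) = 0.63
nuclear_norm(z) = 3.64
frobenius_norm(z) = 2.83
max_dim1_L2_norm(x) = 0.56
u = x + z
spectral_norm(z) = 2.65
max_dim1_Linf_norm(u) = 2.06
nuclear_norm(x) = 0.65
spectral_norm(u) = 2.64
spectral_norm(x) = 0.63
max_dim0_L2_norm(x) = 0.46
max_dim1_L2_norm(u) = 2.24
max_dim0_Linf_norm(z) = 2.09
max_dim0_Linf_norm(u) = 2.06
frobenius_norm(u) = 2.84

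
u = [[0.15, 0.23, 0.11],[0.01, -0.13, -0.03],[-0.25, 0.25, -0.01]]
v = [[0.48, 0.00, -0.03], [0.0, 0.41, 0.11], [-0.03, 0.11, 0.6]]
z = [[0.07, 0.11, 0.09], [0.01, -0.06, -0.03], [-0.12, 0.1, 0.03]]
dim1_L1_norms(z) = [0.27, 0.1, 0.25]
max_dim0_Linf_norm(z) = 0.12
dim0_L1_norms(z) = [0.2, 0.27, 0.15]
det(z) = -0.00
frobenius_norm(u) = 0.48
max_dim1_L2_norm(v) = 0.61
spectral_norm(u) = 0.39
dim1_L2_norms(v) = [0.48, 0.42, 0.61]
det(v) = 0.11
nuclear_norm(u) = 0.67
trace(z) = 0.04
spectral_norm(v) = 0.65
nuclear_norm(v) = 1.49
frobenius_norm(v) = 0.89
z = u @ v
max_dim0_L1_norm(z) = 0.27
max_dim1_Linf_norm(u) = 0.25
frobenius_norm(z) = 0.23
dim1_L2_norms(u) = [0.3, 0.13, 0.35]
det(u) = -0.00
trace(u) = 0.01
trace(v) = 1.49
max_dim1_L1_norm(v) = 0.74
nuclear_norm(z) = 0.33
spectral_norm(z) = 0.19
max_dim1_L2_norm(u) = 0.35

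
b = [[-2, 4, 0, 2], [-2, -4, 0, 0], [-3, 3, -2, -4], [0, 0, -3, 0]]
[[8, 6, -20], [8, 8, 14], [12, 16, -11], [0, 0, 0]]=b@[[-4, -4, 1], [0, 0, -4], [0, 0, 0], [0, -1, -1]]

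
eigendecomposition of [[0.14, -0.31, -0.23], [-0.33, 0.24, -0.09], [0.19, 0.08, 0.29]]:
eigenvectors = [[-0.56,  0.52,  -0.39], [0.8,  0.60,  -0.56], [-0.21,  -0.6,  0.73]]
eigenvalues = [0.5, 0.05, 0.13]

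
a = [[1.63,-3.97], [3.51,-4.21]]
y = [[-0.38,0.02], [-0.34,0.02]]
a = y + [[2.01,-3.99], [3.85,-4.23]]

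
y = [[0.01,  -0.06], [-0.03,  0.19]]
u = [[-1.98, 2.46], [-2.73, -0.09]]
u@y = [[-0.09, 0.59], [-0.02, 0.15]]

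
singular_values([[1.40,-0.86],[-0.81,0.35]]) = [1.86, 0.11]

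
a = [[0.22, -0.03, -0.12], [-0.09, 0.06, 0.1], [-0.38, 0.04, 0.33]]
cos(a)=[[0.95, 0.01, 0.03], [0.03, 0.99, -0.02], [0.1, -0.01, 0.92]]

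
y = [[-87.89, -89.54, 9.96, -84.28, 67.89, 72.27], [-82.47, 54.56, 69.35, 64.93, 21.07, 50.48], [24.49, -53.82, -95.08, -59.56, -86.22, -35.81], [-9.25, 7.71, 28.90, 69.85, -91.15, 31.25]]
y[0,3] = -84.28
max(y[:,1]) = 54.56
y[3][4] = -91.15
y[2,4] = -86.22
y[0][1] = -89.54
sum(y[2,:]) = -306.0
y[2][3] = -59.56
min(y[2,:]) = -95.08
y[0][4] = 67.89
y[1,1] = 54.56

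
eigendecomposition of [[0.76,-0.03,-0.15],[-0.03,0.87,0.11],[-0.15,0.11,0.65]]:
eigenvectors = [[0.51, 0.72, 0.47], [-0.22, 0.64, -0.74], [0.83, -0.27, -0.49]]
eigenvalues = [0.53, 0.79, 0.96]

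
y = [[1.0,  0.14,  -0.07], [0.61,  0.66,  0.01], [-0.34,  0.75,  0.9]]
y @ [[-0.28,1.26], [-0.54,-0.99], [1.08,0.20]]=[[-0.43, 1.11], [-0.52, 0.12], [0.66, -0.99]]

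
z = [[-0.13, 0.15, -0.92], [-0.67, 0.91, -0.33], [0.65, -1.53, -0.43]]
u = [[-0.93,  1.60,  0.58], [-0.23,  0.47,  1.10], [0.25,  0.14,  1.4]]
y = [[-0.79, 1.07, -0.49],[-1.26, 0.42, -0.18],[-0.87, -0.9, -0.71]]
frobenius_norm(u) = 2.70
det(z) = -0.36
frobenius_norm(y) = 2.42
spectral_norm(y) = 1.92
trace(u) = 0.94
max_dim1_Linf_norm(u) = 1.6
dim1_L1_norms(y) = [2.35, 1.86, 2.48]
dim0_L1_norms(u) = [1.41, 2.21, 3.08]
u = y @ z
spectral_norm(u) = 2.29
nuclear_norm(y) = 3.76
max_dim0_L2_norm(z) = 1.79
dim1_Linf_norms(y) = [1.07, 1.26, 0.9]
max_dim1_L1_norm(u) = 3.11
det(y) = -1.16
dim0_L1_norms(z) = [1.45, 2.59, 1.68]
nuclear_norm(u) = 3.83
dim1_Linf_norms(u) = [1.6, 1.1, 1.4]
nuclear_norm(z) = 3.25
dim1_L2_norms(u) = [1.94, 1.22, 1.43]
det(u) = 0.40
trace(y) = -1.08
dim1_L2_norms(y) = [1.42, 1.34, 1.44]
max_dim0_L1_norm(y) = 2.92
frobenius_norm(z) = 2.28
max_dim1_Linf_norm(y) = 1.26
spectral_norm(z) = 2.01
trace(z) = 0.35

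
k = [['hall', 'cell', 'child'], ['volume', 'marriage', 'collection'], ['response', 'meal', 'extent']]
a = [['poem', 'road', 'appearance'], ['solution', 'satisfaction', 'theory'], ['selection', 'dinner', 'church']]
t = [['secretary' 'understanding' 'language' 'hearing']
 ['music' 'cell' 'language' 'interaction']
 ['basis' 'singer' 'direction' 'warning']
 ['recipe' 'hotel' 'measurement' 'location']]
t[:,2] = ['language', 'language', 'direction', 'measurement']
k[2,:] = ['response', 'meal', 'extent']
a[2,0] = 'selection'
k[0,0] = 'hall'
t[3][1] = 'hotel'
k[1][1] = 'marriage'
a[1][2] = 'theory'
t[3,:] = ['recipe', 'hotel', 'measurement', 'location']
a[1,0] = 'solution'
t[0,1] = 'understanding'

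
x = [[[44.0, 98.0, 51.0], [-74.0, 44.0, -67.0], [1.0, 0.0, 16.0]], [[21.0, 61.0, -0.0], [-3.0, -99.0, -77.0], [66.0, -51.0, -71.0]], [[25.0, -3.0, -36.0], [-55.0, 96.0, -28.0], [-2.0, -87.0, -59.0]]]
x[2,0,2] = -36.0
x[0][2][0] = 1.0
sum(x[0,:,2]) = 0.0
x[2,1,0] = -55.0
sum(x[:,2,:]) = -187.0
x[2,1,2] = -28.0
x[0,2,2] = 16.0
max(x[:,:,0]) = 66.0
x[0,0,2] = 51.0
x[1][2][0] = 66.0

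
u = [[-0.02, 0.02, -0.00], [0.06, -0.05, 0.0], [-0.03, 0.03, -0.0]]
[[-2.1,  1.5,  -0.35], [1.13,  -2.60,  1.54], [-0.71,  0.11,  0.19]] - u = [[-2.08, 1.48, -0.35], [1.07, -2.55, 1.54], [-0.68, 0.08, 0.19]]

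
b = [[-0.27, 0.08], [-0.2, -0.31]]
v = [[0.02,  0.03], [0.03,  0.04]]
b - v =[[-0.29,0.05], [-0.23,-0.35]]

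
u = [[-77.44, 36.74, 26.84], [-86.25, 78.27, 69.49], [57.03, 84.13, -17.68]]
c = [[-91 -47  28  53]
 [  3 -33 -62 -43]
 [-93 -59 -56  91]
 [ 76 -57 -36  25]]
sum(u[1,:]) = 61.50999999999999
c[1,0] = 3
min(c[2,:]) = -93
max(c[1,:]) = 3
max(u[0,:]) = 36.74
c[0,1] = -47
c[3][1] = -57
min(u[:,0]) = -86.25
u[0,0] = -77.44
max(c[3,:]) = 76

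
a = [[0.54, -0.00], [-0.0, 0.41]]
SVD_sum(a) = [[0.54, 0.00], [0.0, 0.00]] + [[0.0, 0.0], [0.00, 0.41]]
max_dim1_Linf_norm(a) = 0.54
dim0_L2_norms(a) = [0.54, 0.41]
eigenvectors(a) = [[1.00, 0.00], [0.0, 1.00]]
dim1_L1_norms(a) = [0.54, 0.41]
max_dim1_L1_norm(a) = 0.54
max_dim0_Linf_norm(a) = 0.54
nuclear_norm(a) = 0.95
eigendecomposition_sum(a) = [[0.54, 0.0], [0.0, 0.00]] + [[0.0,0.00],[0.00,0.41]]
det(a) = 0.22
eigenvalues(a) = [0.54, 0.41]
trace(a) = 0.95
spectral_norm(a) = 0.54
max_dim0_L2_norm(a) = 0.54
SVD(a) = [[1.0, 0.0], [0.0, 1.0]] @ diag([0.54, 0.41]) @ [[1.0, 0.0], [0.00, 1.0]]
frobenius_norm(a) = 0.68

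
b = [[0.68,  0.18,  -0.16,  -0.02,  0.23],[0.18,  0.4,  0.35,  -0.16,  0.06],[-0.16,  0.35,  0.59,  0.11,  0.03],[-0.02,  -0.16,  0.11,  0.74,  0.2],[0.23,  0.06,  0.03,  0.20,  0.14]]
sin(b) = [[0.60, 0.16, -0.14, -0.01, 0.20], [0.16, 0.35, 0.31, -0.14, 0.05], [-0.14, 0.31, 0.52, 0.1, 0.03], [-0.01, -0.14, 0.1, 0.65, 0.18], [0.2, 0.05, 0.03, 0.18, 0.12]]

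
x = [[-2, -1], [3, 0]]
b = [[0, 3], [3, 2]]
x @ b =[[-3, -8], [0, 9]]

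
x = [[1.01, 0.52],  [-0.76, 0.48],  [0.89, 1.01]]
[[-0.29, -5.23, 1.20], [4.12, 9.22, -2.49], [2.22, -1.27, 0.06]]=x@[[-2.59, -8.3, 2.13], [4.48, 6.06, -1.82]]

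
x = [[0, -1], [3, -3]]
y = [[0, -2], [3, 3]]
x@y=[[-3, -3], [-9, -15]]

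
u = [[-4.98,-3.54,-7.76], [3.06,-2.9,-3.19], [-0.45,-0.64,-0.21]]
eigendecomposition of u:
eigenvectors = [[0.32+0.00j, (-0.77+0j), (-0.77-0j)], [0.75+0.00j, (0.26+0.57j), (0.26-0.57j)], [(-0.58+0j), -0.07+0.04j, (-0.07-0.04j)]]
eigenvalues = [(0.86+0j), (-4.48+3.01j), (-4.48-3.01j)]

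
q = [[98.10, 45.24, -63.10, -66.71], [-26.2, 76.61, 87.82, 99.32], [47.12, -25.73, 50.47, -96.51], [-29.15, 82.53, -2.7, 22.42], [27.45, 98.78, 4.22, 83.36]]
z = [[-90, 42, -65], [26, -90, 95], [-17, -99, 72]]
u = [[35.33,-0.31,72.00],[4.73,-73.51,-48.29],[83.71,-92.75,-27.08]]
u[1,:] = [4.73, -73.51, -48.29]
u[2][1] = -92.75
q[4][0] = 27.45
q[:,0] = [98.1, -26.2, 47.12, -29.15, 27.45]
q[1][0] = -26.2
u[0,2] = 72.0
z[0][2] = -65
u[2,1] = -92.75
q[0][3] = -66.71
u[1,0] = 4.73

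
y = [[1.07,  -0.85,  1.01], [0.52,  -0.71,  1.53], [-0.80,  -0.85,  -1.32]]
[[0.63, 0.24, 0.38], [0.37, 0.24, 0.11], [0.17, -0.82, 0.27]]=y @ [[0.32, 0.29, 0.26], [-0.41, 0.35, -0.31], [-0.06, 0.22, -0.16]]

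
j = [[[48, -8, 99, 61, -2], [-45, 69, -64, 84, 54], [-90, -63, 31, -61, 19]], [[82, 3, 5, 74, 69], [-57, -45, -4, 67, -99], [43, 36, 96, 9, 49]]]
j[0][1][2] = -64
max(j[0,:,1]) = 69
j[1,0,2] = 5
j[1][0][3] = 74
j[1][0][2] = 5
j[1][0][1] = 3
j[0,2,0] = -90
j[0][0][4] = -2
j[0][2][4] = 19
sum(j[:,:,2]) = 163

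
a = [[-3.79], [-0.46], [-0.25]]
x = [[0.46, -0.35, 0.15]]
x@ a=[[-1.62]]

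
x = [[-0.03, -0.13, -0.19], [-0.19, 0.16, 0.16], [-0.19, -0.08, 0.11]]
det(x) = -0.008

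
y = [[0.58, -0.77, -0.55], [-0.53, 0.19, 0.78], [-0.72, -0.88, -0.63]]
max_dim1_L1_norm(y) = 2.23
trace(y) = 0.14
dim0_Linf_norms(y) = [0.72, 0.88, 0.78]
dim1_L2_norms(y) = [1.11, 0.96, 1.3]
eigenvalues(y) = [(1.12+0j), (-0.49+0.61j), (-0.49-0.61j)]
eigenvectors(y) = [[-0.84+0.00j, (0.25-0.16j), (0.25+0.16j)], [0.54+0.00j, (-0.33-0.42j), (-0.33+0.42j)], [0.07+0.00j, 0.79+0.00j, (0.79-0j)]]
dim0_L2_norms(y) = [1.07, 1.18, 1.14]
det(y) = 0.69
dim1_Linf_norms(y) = [0.77, 0.78, 0.88]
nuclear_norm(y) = 3.07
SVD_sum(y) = [[0.1, -0.70, -0.69],[-0.07, 0.52, 0.51],[0.10, -0.71, -0.69]] + [[0.41, 0.11, -0.05], [-0.53, -0.14, 0.07], [-0.8, -0.21, 0.1]] + [[0.07, -0.18, 0.19],[0.08, -0.19, 0.2],[-0.01, 0.04, -0.04]]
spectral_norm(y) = 1.58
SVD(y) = [[-0.62, -0.39, 0.67], [0.46, 0.51, 0.73], [-0.63, 0.77, -0.14]] @ diag([1.579728672073336, 1.092286154922886, 0.3978294589308229]) @ [[-0.1, 0.71, 0.7], [-0.96, -0.25, 0.12], [0.26, -0.66, 0.71]]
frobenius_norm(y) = 1.96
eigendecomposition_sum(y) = [[0.88+0.00j,(-0.33+0j),(-0.42+0j)], [-0.56+0.00j,(0.21+0j),0.27-0.00j], [-0.08+0.00j,(0.03+0j),0.04-0.00j]] + [[(-0.15-0.01j), (-0.22-0.03j), -0.06+0.14j], [(0.02+0.26j), (-0.01+0.4j), 0.26+0.09j], [-0.32-0.22j, (-0.45-0.38j), -0.33+0.22j]] + [[(-0.15+0.01j), (-0.22+0.03j), -0.06-0.14j], [(0.02-0.26j), -0.01-0.40j, (0.26-0.09j)], [(-0.32+0.22j), -0.45+0.38j, (-0.33-0.22j)]]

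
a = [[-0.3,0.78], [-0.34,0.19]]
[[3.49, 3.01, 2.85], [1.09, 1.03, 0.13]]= a@[[-0.89,-1.11,2.11],[4.13,3.43,4.46]]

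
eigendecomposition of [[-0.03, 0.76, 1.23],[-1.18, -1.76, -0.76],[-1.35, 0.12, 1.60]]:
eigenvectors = [[(-0.38+0j), (-0.51+0.32j), (-0.51-0.32j)],[(0.89+0j), 0.39-0.31j, 0.39+0.31j],[(-0.23+0j), -0.63+0.00j, (-0.63-0j)]]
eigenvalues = [(-1.06+0j), (0.43+0.75j), (0.43-0.75j)]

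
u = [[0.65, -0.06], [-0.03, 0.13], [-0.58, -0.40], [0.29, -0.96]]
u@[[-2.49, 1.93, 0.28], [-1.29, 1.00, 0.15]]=[[-1.54,  1.19,  0.17],  [-0.09,  0.07,  0.01],  [1.96,  -1.52,  -0.22],  [0.52,  -0.40,  -0.06]]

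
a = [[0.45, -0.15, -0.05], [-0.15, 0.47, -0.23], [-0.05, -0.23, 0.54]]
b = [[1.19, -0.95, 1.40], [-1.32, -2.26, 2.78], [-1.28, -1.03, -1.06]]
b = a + [[0.74,-0.8,1.45], [-1.17,-2.73,3.01], [-1.23,-0.8,-1.60]]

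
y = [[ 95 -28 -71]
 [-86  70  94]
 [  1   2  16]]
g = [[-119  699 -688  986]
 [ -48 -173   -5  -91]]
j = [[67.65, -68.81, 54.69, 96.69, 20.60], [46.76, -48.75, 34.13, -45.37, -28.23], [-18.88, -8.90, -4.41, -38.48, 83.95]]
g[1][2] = -5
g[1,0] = -48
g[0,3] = 986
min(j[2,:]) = -38.48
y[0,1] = -28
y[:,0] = [95, -86, 1]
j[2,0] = -18.88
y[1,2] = 94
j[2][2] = -4.41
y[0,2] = -71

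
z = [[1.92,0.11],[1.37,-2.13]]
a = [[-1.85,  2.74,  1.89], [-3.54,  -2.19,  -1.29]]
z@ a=[[-3.94,5.02,3.49],[5.01,8.42,5.34]]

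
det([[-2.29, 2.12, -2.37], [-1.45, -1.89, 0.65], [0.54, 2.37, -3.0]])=-12.209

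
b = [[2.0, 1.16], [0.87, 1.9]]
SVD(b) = [[-0.75, -0.66], [-0.66, 0.75]] @ diag([2.9716143749567876, 0.939152813204635]) @ [[-0.70, -0.72], [-0.72, 0.7]]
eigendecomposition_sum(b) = [[1.55, 1.70], [1.28, 1.40]] + [[0.45, -0.54],[-0.41, 0.50]]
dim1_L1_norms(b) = [3.16, 2.77]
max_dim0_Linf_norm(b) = 2.0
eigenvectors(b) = [[0.77, -0.74], [0.64, 0.67]]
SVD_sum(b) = [[1.55, 1.59], [1.37, 1.41]] + [[0.45, -0.43], [-0.5, 0.49]]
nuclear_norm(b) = 3.91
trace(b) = 3.90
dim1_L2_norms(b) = [2.31, 2.09]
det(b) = 2.79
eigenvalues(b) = [2.96, 0.94]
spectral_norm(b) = 2.97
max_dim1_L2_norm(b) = 2.31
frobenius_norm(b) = 3.12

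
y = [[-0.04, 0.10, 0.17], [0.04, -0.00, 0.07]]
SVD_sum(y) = [[-0.03,  0.09,  0.18], [-0.01,  0.03,  0.05]] + [[-0.01, 0.01, -0.01],  [0.05, -0.03, 0.02]]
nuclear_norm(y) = 0.27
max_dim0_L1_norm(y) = 0.24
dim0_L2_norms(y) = [0.06, 0.1, 0.18]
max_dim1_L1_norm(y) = 0.31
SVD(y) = [[-0.96, -0.27], [-0.27, 0.96]] @ diag([0.2082711477404341, 0.060192433236099324]) @ [[0.13,  -0.46,  -0.88], [0.82,  -0.45,  0.36]]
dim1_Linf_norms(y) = [0.17, 0.07]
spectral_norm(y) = 0.21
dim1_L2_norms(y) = [0.2, 0.08]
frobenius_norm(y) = 0.22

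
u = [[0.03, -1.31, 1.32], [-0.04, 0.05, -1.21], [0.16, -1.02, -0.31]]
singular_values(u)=[2.13, 1.24, 0.1]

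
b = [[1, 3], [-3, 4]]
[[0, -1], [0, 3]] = b @ [[0, -1], [0, 0]]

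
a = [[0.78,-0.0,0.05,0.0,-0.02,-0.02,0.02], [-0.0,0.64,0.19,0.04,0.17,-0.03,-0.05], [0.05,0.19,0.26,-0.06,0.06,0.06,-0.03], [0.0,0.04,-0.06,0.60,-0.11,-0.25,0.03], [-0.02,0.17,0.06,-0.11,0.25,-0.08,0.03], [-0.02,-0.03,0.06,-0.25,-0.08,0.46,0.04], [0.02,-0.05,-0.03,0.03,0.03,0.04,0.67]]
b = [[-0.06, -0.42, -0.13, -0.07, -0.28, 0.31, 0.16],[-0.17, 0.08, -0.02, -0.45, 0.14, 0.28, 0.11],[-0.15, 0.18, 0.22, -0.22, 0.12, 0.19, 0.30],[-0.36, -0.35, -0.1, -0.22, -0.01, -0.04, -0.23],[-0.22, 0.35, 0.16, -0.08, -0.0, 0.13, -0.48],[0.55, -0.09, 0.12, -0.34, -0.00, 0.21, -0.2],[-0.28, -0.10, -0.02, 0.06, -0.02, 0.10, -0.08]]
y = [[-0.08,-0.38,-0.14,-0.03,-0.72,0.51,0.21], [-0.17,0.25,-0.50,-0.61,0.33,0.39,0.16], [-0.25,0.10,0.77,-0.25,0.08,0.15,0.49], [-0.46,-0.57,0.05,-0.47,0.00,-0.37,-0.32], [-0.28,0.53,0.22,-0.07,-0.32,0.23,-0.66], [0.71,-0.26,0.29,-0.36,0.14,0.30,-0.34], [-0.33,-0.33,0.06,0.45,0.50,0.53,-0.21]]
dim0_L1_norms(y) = [2.28, 2.42, 2.03, 2.24, 2.09, 2.48, 2.39]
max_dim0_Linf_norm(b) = 0.55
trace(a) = 3.66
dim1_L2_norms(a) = [0.78, 0.69, 0.34, 0.66, 0.34, 0.54, 0.68]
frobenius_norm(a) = 1.58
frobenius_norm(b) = 1.58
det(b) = 0.00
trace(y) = 0.24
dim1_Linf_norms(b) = [0.42, 0.45, 0.3, 0.36, 0.48, 0.55, 0.28]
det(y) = 1.00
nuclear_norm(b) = 3.65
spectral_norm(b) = 0.81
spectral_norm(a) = 0.81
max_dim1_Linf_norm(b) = 0.55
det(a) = 0.00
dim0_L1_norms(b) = [1.79, 1.57, 0.77, 1.44, 0.57, 1.26, 1.56]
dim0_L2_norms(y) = [1.0, 1.0, 1.0, 1.0, 1.0, 1.0, 1.0]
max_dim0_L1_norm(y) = 2.48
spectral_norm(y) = 1.01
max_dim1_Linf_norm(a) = 0.78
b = y @ a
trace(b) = 0.15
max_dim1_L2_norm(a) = 0.78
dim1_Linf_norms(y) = [0.72, 0.61, 0.77, 0.57, 0.66, 0.71, 0.53]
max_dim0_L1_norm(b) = 1.79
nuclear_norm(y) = 7.00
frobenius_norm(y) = 2.65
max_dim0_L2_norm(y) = 1.0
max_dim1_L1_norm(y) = 2.41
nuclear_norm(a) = 3.66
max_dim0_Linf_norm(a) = 0.78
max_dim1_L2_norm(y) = 1.01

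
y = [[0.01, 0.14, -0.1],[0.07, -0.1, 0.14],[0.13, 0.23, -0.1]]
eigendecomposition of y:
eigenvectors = [[-0.08,-0.57,0.53], [-0.61,0.55,-0.67], [-0.79,0.61,0.52]]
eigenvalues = [0.09, -0.02, -0.26]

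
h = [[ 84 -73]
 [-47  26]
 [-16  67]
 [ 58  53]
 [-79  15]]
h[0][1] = -73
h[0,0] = 84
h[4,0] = -79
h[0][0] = 84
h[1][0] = -47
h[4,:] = [-79, 15]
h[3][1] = 53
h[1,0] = -47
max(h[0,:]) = 84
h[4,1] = 15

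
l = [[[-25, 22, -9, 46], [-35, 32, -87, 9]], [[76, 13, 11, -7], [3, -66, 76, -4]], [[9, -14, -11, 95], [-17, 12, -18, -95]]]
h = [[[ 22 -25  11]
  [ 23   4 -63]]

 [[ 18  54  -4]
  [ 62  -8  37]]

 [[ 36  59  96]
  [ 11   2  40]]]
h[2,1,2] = 40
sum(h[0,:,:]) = -28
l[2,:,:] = [[9, -14, -11, 95], [-17, 12, -18, -95]]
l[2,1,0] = -17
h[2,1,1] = 2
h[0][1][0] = 23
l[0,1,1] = 32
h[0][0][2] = 11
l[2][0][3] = 95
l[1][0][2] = 11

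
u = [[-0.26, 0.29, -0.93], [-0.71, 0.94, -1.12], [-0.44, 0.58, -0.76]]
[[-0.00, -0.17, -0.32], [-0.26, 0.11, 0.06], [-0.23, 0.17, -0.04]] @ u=[[0.26, -0.35, 0.43],[-0.04, 0.06, 0.07],[-0.04, 0.07, 0.05]]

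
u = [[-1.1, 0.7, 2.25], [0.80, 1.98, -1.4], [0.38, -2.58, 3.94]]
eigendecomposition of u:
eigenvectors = [[0.94, -0.61, 0.29], [-0.27, -0.59, -0.34], [-0.19, -0.53, 0.9]]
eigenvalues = [-1.75, 1.54, 5.03]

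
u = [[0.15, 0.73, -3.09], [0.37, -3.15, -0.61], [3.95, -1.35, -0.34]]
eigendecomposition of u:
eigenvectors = [[-0.05-0.67j,-0.05+0.67j,(-0.08+0j)], [0.02-0.10j,0.02+0.10j,-0.94+0.00j], [-0.73+0.00j,-0.73-0.00j,-0.32+0.00j]]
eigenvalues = [(-0.01+3.41j), (-0.01-3.41j), (-3.32+0j)]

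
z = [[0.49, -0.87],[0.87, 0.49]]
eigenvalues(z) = [(0.49+0.87j), (0.49-0.87j)]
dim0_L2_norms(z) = [1.0, 1.0]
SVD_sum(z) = [[0.49, 0.0], [0.87, 0.00]] + [[0.0,-0.87], [0.00,0.49]]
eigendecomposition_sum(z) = [[(0.24+0.43j), (-0.44+0.25j)], [0.43-0.24j, (0.24+0.43j)]] + [[0.24-0.43j, -0.44-0.25j],[0.43+0.24j, 0.24-0.43j]]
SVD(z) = [[-0.49, -0.87], [-0.87, 0.49]] @ diag([0.9984988733093294, 0.9984988733093292]) @ [[-1.0,-0.0],  [0.00,1.0]]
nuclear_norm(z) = 2.00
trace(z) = 0.98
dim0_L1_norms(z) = [1.36, 1.36]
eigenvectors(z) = [[(0.71+0j), (0.71-0j)], [0.00-0.71j, 0.71j]]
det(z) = 1.00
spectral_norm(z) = 1.00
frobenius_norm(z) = 1.41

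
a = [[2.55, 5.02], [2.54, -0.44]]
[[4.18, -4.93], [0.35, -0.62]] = a@[[0.26,-0.38],  [0.7,-0.79]]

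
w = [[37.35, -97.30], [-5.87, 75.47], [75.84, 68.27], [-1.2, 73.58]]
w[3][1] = 73.58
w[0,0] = 37.35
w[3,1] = 73.58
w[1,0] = -5.87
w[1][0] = -5.87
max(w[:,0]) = 75.84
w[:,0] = [37.35, -5.87, 75.84, -1.2]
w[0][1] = -97.3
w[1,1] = 75.47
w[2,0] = 75.84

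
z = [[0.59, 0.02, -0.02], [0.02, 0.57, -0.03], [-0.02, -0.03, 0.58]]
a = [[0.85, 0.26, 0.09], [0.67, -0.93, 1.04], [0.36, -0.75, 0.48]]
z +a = [[1.44,0.28,0.07],[0.69,-0.36,1.01],[0.34,-0.78,1.06]]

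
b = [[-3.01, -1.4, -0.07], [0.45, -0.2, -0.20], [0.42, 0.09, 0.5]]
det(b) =0.671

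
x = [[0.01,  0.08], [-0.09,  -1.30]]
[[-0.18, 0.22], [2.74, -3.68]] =x@[[-2.13,-2.29], [-1.96,2.99]]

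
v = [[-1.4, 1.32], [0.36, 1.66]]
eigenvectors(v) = [[-0.99,-0.38], [0.11,-0.92]]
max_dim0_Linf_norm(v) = 1.66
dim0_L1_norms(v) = [1.76, 2.98]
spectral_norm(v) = 2.24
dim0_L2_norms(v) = [1.45, 2.12]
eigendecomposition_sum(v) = [[-1.48, 0.61], [0.17, -0.07]] + [[0.08, 0.71], [0.19, 1.73]]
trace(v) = 0.26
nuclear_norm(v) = 3.49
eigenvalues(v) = [-1.55, 1.81]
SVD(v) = [[0.79, 0.62], [0.62, -0.79]] @ diag([2.242715255300917, 1.2481299145684082]) @ [[-0.39, 0.92], [-0.92, -0.39]]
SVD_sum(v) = [[-0.69, 1.62],[-0.54, 1.28]] + [[-0.71,-0.30], [0.9,0.38]]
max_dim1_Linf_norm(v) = 1.66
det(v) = -2.80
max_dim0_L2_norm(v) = 2.12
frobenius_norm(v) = 2.57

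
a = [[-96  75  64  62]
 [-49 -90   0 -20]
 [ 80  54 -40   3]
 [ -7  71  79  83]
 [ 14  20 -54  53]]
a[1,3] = -20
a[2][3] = 3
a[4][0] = 14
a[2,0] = 80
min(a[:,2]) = -54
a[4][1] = 20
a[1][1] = -90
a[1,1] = -90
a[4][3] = 53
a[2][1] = 54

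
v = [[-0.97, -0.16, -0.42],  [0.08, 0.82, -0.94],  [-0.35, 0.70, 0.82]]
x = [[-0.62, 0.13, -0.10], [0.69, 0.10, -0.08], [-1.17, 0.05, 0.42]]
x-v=[[0.35, 0.29, 0.32], [0.61, -0.72, 0.86], [-0.82, -0.65, -0.4]]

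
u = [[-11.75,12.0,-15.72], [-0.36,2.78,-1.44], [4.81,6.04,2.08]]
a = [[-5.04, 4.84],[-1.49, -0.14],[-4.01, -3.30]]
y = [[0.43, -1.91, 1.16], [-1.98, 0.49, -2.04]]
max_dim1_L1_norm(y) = 4.51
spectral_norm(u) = 23.16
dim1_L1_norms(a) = [9.88, 1.63, 7.31]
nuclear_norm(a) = 12.34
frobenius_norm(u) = 24.56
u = a @ y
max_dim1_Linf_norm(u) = 15.72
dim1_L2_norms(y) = [2.28, 2.88]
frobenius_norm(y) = 3.67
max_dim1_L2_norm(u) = 23.0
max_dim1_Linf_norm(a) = 5.04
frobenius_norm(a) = 8.83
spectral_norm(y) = 3.35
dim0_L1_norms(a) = [10.54, 8.28]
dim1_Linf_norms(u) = [15.72, 2.78, 6.04]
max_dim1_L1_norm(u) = 39.47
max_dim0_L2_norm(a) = 6.61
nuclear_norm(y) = 4.86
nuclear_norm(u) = 31.32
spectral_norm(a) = 7.14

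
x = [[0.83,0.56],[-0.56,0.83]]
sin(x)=[[0.86, 0.4], [-0.4, 0.86]]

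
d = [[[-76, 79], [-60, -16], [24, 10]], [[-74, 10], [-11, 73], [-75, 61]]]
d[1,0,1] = 10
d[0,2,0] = 24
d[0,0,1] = 79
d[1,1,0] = -11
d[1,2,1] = 61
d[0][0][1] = 79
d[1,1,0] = -11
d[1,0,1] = 10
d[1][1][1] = 73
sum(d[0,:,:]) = -39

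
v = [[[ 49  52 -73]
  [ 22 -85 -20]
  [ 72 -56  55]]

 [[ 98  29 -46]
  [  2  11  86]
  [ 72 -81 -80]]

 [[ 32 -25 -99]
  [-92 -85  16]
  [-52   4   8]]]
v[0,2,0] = 72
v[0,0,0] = 49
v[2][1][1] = -85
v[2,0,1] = -25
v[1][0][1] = 29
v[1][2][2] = -80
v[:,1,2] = [-20, 86, 16]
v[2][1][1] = -85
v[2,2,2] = 8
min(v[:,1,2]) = -20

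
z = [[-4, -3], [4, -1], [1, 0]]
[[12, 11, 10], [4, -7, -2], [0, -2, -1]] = z @ [[0, -2, -1], [-4, -1, -2]]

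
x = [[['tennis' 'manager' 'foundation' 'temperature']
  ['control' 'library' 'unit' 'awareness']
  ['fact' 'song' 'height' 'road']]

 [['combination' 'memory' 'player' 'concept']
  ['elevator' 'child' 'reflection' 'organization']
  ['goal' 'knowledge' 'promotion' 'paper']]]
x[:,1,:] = [['control', 'library', 'unit', 'awareness'], ['elevator', 'child', 'reflection', 'organization']]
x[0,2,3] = 'road'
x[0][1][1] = 'library'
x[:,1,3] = ['awareness', 'organization']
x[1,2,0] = 'goal'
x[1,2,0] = 'goal'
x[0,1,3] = 'awareness'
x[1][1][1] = 'child'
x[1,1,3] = 'organization'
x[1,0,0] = 'combination'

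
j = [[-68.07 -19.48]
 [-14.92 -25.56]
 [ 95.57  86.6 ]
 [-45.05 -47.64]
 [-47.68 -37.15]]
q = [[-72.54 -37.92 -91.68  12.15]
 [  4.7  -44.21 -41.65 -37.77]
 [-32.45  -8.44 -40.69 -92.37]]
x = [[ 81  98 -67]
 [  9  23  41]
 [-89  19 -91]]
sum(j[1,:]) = -40.48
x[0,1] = 98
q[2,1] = -8.44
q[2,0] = -32.45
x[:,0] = [81, 9, -89]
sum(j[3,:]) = -92.69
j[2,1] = 86.6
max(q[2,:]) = -8.44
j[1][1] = -25.56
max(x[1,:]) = 41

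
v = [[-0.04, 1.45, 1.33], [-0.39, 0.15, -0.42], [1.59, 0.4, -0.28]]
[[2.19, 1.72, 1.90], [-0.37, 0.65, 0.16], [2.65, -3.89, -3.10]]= v @ [[1.34, -2.4, -1.75], [1.41, 0.38, 0.1], [0.15, 0.81, 1.27]]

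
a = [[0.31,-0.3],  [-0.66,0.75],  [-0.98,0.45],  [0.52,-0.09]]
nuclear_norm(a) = 1.96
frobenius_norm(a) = 1.62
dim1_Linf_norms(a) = [0.31, 0.75, 0.98, 0.52]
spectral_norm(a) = 1.57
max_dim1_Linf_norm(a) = 0.98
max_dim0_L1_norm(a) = 2.47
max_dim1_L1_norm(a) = 1.43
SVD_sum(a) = [[0.35, -0.24],[-0.80, 0.53],[-0.89, 0.59],[0.40, -0.27]] + [[-0.04, -0.06],[0.14, 0.22],[-0.09, -0.14],[0.12, 0.18]]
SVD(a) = [[-0.27, 0.20], [0.61, -0.67], [0.68, 0.44], [-0.31, -0.56]] @ diag([1.5744232151864983, 0.3831338401679102]) @ [[-0.83,0.55], [-0.55,-0.83]]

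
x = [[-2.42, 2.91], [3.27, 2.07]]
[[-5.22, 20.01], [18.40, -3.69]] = x@ [[4.43, -3.59], [1.89, 3.89]]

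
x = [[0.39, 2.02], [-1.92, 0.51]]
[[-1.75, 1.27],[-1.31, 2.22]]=x @ [[0.43, -0.94], [-0.95, 0.81]]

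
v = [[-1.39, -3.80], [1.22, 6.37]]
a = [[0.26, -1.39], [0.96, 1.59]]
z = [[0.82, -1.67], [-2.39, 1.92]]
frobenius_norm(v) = 7.64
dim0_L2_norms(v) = [1.85, 7.42]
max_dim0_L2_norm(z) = 2.54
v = z @ a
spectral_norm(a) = 2.19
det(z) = -2.42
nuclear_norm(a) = 2.99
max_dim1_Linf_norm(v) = 6.37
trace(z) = 2.74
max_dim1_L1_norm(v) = 7.59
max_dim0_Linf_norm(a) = 1.59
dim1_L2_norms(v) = [4.05, 6.49]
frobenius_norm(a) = 2.33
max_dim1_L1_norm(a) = 2.55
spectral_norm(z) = 3.52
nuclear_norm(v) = 8.18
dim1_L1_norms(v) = [5.19, 7.59]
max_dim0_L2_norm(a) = 2.11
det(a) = 1.75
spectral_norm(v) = 7.62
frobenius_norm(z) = 3.59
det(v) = -4.22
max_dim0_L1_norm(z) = 3.59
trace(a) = 1.85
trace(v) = 4.98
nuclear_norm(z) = 4.21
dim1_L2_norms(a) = [1.41, 1.86]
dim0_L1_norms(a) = [1.22, 2.98]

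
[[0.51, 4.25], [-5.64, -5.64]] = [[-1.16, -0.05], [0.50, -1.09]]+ [[1.67, 4.30], [-6.14, -4.55]]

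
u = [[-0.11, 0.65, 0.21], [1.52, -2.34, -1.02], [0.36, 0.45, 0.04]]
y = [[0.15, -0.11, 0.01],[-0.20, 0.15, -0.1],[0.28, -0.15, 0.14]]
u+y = [[0.04, 0.54, 0.22], [1.32, -2.19, -1.12], [0.64, 0.3, 0.18]]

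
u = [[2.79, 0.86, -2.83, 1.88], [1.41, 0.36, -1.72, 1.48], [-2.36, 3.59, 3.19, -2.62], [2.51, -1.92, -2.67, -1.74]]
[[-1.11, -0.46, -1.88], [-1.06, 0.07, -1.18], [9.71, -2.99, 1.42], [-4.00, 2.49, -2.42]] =u @ [[-0.4,-1.25,0.67], [1.86,-0.59,-0.23], [0.17,-1.47,1.48], [-0.59,-0.33,0.34]]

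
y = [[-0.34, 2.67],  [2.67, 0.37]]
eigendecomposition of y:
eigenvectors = [[-0.75, -0.66],[0.66, -0.75]]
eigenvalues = [-2.68, 2.71]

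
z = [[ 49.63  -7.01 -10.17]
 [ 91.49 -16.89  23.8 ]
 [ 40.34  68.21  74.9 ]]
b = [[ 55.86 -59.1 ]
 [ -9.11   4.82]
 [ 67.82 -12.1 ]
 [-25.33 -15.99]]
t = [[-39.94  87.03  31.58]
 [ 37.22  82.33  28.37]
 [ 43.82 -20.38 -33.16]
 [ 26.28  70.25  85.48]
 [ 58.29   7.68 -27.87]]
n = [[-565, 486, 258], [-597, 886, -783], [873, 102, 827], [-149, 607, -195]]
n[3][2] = -195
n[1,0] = -597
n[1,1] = 886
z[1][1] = -16.89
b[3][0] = -25.33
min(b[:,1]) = -59.1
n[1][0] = -597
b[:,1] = [-59.1, 4.82, -12.1, -15.99]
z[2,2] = 74.9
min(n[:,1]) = 102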